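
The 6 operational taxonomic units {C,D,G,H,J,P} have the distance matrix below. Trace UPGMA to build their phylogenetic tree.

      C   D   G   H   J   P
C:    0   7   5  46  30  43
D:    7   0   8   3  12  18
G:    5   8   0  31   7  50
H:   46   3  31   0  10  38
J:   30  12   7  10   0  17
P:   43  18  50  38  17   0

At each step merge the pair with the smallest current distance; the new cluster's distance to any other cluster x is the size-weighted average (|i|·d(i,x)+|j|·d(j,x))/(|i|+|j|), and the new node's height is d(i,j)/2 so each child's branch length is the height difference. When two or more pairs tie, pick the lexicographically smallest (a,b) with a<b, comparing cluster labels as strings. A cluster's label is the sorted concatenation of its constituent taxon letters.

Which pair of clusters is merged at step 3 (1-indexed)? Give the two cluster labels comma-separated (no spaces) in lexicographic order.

DH,J

1. join D+H (d=3) ⇒ DH; edges |D|=3/2, |H|=3/2
  updated: d(C,DH)=53/2, d(DH,G)=39/2, d(DH,J)=11, d(DH,P)=28
2. join C+G (d=5) ⇒ CG; edges |C|=5/2, |G|=5/2
  updated: d(CG,DH)=23, d(CG,J)=37/2, d(CG,P)=93/2
3. join DH+J (d=11) ⇒ DHJ; edges |DH|=4, |J|=11/2
  updated: d(CG,DHJ)=43/2, d(DHJ,P)=73/3
4. join CG+DHJ (d=43/2) ⇒ CDGHJ; edges |CG|=33/4, |DHJ|=21/4
  updated: d(CDGHJ,P)=166/5
5. join CDGHJ+P (d=166/5) ⇒ CDGHJP; edges |CDGHJ|=117/20, |P|=83/5
final tree: (((C:5/2,G:5/2):33/4,((D:3/2,H:3/2):4,J:11/2):21/4):117/20,P:83/5)
total length: 1069/20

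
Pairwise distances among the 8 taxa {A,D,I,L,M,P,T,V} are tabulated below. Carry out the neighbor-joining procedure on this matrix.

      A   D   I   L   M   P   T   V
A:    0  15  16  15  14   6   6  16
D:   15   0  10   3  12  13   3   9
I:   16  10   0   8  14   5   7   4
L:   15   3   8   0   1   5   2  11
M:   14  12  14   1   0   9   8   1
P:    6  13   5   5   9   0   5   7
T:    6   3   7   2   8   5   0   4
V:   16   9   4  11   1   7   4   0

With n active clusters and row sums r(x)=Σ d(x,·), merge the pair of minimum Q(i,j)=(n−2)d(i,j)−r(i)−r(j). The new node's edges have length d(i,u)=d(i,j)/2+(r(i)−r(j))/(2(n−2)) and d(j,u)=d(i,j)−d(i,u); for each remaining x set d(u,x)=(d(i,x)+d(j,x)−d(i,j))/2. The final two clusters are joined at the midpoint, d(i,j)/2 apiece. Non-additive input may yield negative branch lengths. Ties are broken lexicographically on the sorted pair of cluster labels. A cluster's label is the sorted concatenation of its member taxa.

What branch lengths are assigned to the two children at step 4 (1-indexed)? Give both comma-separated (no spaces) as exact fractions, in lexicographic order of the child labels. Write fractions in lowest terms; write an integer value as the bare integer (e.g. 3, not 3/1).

1. join M+V (d=1, Q=-105) ⇒ MV; edges |M|=13/12, |V|=-1/12
  updated: d(A,MV)=29/2, d(D,MV)=10, d(I,MV)=17/2, d(L,MV)=11/2, d(MV,P)=15/2, d(MV,T)=11/2
2. join A+P (d=6, Q=-84) ⇒ AP; edges |A|=61/10, |P|=-1/10
  updated: d(AP,D)=11, d(AP,I)=15/2, d(AP,L)=7, d(AP,MV)=8, d(AP,T)=5/2
3. join D+L (d=3, Q=-101/2) ⇒ DL; edges |D|=47/16, |L|=1/16
  updated: d(AP,DL)=15/2, d(DL,I)=15/2, d(DL,MV)=25/4, d(DL,T)=1
4. join DL+T (d=1, Q=-141/4) ⇒ DLT; edges |DL|=37/24, |T|=-13/24
  updated: d(AP,DLT)=9/2, d(DLT,I)=27/4, d(DLT,MV)=43/8
5. join AP+I (d=15/2, Q=-111/4) ⇒ AIP; edges |AP|=49/16, |I|=71/16
  updated: d(AIP,DLT)=15/8, d(AIP,MV)=9/2
6. join AIP+DLT (d=15/8, Q=-47/4) ⇒ ADILPT; edges |AIP|=1/2, |DLT|=11/8
  updated: d(ADILPT,MV)=4
7. join ADILPT+MV (d=4) ⇒ ADILMPTV; edges |ADILPT|=2, |MV|=2
final tree: ((((A:61/10,P:-1/10):49/16,I:71/16):1/2,((D:47/16,L:1/16):37/24,T:-13/24):11/8):2,(M:13/12,V:-1/12):2)
total length: 195/8

37/24,-13/24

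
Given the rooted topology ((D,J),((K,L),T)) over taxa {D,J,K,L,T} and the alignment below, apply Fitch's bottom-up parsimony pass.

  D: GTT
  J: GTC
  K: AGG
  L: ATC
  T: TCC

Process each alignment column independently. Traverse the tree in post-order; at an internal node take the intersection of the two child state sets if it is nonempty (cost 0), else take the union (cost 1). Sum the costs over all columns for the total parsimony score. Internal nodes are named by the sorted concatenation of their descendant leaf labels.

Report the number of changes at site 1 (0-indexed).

site 0, node DJ: D={G} ∩ J={G} → {G} (+0)
site 0, node KL: K={A} ∩ L={A} → {A} (+0)
site 0, node KLT: KL={A} ∪ T={T} → {A,T} (+1)
site 0, node DJKLT: DJ={G} ∪ KLT={A,T} → {A,G,T} (+1)
site 1, node DJ: D={T} ∩ J={T} → {T} (+0)
site 1, node KL: K={G} ∪ L={T} → {G,T} (+1)
site 1, node KLT: KL={G,T} ∪ T={C} → {C,G,T} (+1)
site 1, node DJKLT: DJ={T} ∩ KLT={C,G,T} → {T} (+0)
site 2, node DJ: D={T} ∪ J={C} → {C,T} (+1)
site 2, node KL: K={G} ∪ L={C} → {C,G} (+1)
site 2, node KLT: KL={C,G} ∩ T={C} → {C} (+0)
site 2, node DJKLT: DJ={C,T} ∩ KLT={C} → {C} (+0)
per-site changes: [2, 2, 2]; total = 6

2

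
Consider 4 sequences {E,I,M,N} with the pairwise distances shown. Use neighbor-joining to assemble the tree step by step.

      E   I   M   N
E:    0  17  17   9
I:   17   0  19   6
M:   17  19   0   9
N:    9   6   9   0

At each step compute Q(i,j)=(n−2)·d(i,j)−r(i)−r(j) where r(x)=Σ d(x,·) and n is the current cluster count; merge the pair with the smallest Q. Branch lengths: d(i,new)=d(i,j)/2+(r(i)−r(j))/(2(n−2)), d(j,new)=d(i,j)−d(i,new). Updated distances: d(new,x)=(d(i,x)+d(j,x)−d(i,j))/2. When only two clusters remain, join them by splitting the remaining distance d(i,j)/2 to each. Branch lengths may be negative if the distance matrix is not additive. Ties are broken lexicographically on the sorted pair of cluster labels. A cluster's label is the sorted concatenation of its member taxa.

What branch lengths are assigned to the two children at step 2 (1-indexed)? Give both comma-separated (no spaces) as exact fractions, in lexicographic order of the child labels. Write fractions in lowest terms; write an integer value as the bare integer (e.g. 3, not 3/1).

1. join E+M (d=17, Q=-54) ⇒ EM; edges |E|=8, |M|=9
  updated: d(EM,I)=19/2, d(EM,N)=1/2
2. join EM+I (d=19/2, Q=-16) ⇒ EIM; edges |EM|=2, |I|=15/2
  updated: d(EIM,N)=-3/2
3. join EIM+N (d=-3/2) ⇒ EIMN; edges |EIM|=-3/4, |N|=-3/4
final tree: (((E:8,M:9):2,I:15/2):-3/4,N:-3/4)
total length: 25

2,15/2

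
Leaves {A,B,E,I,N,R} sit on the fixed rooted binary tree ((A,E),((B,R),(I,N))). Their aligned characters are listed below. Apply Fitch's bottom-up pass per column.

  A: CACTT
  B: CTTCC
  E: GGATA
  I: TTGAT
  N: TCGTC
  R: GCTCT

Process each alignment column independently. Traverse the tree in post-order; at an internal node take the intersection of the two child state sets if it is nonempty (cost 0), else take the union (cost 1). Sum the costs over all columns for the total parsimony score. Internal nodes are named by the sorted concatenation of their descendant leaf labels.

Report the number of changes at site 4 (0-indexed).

3

AE@0: {C} ∪ {G} = {C,G} (union, +1)
BR@0: {C} ∪ {G} = {C,G} (union, +1)
IN@0: {T} ∩ {T} = {T} (intersection, +0)
BINR@0: {C,G} ∪ {T} = {C,G,T} (union, +1)
ABEINR@0: {C,G} ∩ {C,G,T} = {C,G} (intersection, +0)
AE@1: {A} ∪ {G} = {A,G} (union, +1)
BR@1: {T} ∪ {C} = {C,T} (union, +1)
IN@1: {T} ∪ {C} = {C,T} (union, +1)
BINR@1: {C,T} ∩ {C,T} = {C,T} (intersection, +0)
ABEINR@1: {A,G} ∪ {C,T} = {A,C,G,T} (union, +1)
AE@2: {C} ∪ {A} = {A,C} (union, +1)
BR@2: {T} ∩ {T} = {T} (intersection, +0)
IN@2: {G} ∩ {G} = {G} (intersection, +0)
BINR@2: {T} ∪ {G} = {G,T} (union, +1)
ABEINR@2: {A,C} ∪ {G,T} = {A,C,G,T} (union, +1)
AE@3: {T} ∩ {T} = {T} (intersection, +0)
BR@3: {C} ∩ {C} = {C} (intersection, +0)
IN@3: {A} ∪ {T} = {A,T} (union, +1)
BINR@3: {C} ∪ {A,T} = {A,C,T} (union, +1)
ABEINR@3: {T} ∩ {A,C,T} = {T} (intersection, +0)
AE@4: {T} ∪ {A} = {A,T} (union, +1)
BR@4: {C} ∪ {T} = {C,T} (union, +1)
IN@4: {T} ∪ {C} = {C,T} (union, +1)
BINR@4: {C,T} ∩ {C,T} = {C,T} (intersection, +0)
ABEINR@4: {A,T} ∩ {C,T} = {T} (intersection, +0)
per-site changes: [3, 4, 3, 2, 3]; total = 15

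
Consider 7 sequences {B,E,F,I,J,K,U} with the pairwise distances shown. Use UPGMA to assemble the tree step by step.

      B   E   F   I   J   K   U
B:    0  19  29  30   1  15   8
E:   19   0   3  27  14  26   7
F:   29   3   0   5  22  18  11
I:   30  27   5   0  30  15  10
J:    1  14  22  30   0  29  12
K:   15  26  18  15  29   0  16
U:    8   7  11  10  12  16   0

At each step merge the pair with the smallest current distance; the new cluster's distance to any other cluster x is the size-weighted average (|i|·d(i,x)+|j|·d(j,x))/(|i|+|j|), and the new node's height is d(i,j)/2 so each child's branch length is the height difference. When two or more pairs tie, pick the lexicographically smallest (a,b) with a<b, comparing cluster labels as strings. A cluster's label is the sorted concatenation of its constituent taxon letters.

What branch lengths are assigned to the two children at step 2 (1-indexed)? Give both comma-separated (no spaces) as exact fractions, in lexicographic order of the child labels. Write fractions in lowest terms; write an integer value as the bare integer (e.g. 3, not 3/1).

3/2,3/2

1. join B+J (d=1) ⇒ BJ; edges |B|=1/2, |J|=1/2
  updated: d(BJ,E)=33/2, d(BJ,F)=51/2, d(BJ,I)=30, d(BJ,K)=22, d(BJ,U)=10
2. join E+F (d=3) ⇒ EF; edges |E|=3/2, |F|=3/2
  updated: d(BJ,EF)=21, d(EF,I)=16, d(EF,K)=22, d(EF,U)=9
3. join EF+U (d=9) ⇒ EFU; edges |EF|=3, |U|=9/2
  updated: d(BJ,EFU)=52/3, d(EFU,I)=14, d(EFU,K)=20
4. join EFU+I (d=14) ⇒ EFIU; edges |EFU|=5/2, |I|=7
  updated: d(BJ,EFIU)=41/2, d(EFIU,K)=75/4
5. join EFIU+K (d=75/4) ⇒ EFIKU; edges |EFIU|=19/8, |K|=75/8
  updated: d(BJ,EFIKU)=104/5
6. join BJ+EFIKU (d=104/5) ⇒ BEFIJKU; edges |BJ|=99/10, |EFIKU|=41/40
final tree: ((B:1/2,J:1/2):99/10,((((E:3/2,F:3/2):3,U:9/2):5/2,I:7):19/8,K:75/8):41/40)
total length: 1747/40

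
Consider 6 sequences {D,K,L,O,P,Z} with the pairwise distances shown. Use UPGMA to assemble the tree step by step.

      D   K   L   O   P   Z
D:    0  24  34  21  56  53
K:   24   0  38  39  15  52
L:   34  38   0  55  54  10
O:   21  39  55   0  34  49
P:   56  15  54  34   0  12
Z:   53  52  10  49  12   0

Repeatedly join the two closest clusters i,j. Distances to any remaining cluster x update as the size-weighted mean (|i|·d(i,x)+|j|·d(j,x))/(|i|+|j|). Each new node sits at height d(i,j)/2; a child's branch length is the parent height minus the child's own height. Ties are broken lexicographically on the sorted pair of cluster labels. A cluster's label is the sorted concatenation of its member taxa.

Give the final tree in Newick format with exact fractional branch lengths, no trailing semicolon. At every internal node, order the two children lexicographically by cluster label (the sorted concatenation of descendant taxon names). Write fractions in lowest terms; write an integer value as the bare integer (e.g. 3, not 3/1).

(((D:21/2,O:21/2):69/8,(K:15/2,P:15/2):93/8):41/16,(L:5,Z:5):267/16)

iteration 1: select L,Z (d=10); attach at lengths (5, 5); label the merged cluster LZ
  updated: d(D,LZ)=87/2, d(K,LZ)=45, d(LZ,O)=52, d(LZ,P)=33
iteration 2: select K,P (d=15); attach at lengths (15/2, 15/2); label the merged cluster KP
  updated: d(D,KP)=40, d(KP,LZ)=39, d(KP,O)=73/2
iteration 3: select D,O (d=21); attach at lengths (21/2, 21/2); label the merged cluster DO
  updated: d(DO,KP)=153/4, d(DO,LZ)=191/4
iteration 4: select DO,KP (d=153/4); attach at lengths (69/8, 93/8); label the merged cluster DKOP
  updated: d(DKOP,LZ)=347/8
iteration 5: select DKOP,LZ (d=347/8); attach at lengths (41/16, 267/16); label the merged cluster DKLOPZ
final tree: (((D:21/2,O:21/2):69/8,(K:15/2,P:15/2):93/8):41/16,(L:5,Z:5):267/16)
total length: 171/2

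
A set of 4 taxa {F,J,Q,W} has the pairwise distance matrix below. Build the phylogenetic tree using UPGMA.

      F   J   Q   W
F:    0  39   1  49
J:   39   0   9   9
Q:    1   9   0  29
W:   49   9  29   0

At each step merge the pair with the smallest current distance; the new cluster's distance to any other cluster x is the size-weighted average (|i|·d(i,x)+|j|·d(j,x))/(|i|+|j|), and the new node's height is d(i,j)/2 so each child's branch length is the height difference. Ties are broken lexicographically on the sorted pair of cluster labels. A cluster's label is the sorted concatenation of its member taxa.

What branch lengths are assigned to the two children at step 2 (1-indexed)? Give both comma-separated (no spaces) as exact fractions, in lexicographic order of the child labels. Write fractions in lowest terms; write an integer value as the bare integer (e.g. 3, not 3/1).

1. join F+Q (d=1) ⇒ FQ; edges |F|=1/2, |Q|=1/2
  updated: d(FQ,J)=24, d(FQ,W)=39
2. join J+W (d=9) ⇒ JW; edges |J|=9/2, |W|=9/2
  updated: d(FQ,JW)=63/2
3. join FQ+JW (d=63/2) ⇒ FJQW; edges |FQ|=61/4, |JW|=45/4
final tree: ((F:1/2,Q:1/2):61/4,(J:9/2,W:9/2):45/4)
total length: 73/2

9/2,9/2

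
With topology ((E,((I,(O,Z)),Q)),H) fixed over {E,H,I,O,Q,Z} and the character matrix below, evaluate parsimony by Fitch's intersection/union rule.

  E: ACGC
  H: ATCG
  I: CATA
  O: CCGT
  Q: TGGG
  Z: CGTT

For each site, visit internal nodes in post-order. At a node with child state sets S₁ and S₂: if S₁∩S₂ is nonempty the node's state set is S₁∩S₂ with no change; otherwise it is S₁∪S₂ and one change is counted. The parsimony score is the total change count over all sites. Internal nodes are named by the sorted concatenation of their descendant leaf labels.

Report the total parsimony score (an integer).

[col 0] OZ: children O:{C}, Z:{C} ∩→ {C}; cost 0
[col 0] IOZ: children I:{C}, OZ:{C} ∩→ {C}; cost 0
[col 0] IOQZ: children IOZ:{C}, Q:{T} ∪→ {C,T}; cost 1
[col 0] EIOQZ: children E:{A}, IOQZ:{C,T} ∪→ {A,C,T}; cost 1
[col 0] EHIOQZ: children EIOQZ:{A,C,T}, H:{A} ∩→ {A}; cost 0
[col 1] OZ: children O:{C}, Z:{G} ∪→ {C,G}; cost 1
[col 1] IOZ: children I:{A}, OZ:{C,G} ∪→ {A,C,G}; cost 1
[col 1] IOQZ: children IOZ:{A,C,G}, Q:{G} ∩→ {G}; cost 0
[col 1] EIOQZ: children E:{C}, IOQZ:{G} ∪→ {C,G}; cost 1
[col 1] EHIOQZ: children EIOQZ:{C,G}, H:{T} ∪→ {C,G,T}; cost 1
[col 2] OZ: children O:{G}, Z:{T} ∪→ {G,T}; cost 1
[col 2] IOZ: children I:{T}, OZ:{G,T} ∩→ {T}; cost 0
[col 2] IOQZ: children IOZ:{T}, Q:{G} ∪→ {G,T}; cost 1
[col 2] EIOQZ: children E:{G}, IOQZ:{G,T} ∩→ {G}; cost 0
[col 2] EHIOQZ: children EIOQZ:{G}, H:{C} ∪→ {C,G}; cost 1
[col 3] OZ: children O:{T}, Z:{T} ∩→ {T}; cost 0
[col 3] IOZ: children I:{A}, OZ:{T} ∪→ {A,T}; cost 1
[col 3] IOQZ: children IOZ:{A,T}, Q:{G} ∪→ {A,G,T}; cost 1
[col 3] EIOQZ: children E:{C}, IOQZ:{A,G,T} ∪→ {A,C,G,T}; cost 1
[col 3] EHIOQZ: children EIOQZ:{A,C,G,T}, H:{G} ∩→ {G}; cost 0
per-site changes: [2, 4, 3, 3]; total = 12

12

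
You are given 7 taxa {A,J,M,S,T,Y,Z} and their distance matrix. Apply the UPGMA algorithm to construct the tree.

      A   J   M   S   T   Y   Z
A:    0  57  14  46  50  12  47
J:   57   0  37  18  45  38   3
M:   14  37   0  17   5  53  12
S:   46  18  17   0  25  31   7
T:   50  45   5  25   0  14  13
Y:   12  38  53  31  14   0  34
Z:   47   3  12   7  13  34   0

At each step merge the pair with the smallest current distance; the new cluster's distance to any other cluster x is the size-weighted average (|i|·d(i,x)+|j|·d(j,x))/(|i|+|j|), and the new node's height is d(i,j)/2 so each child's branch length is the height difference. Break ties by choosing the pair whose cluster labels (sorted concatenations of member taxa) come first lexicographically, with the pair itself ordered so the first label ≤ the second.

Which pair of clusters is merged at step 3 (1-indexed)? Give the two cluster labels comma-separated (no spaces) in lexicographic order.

A,Y

1. join J+Z (d=3) ⇒ JZ; edges |J|=3/2, |Z|=3/2
  updated: d(A,JZ)=52, d(JZ,M)=49/2, d(JZ,S)=25/2, d(JZ,T)=29, d(JZ,Y)=36
2. join M+T (d=5) ⇒ MT; edges |M|=5/2, |T|=5/2
  updated: d(A,MT)=32, d(JZ,MT)=107/4, d(MT,S)=21, d(MT,Y)=67/2
3. join A+Y (d=12) ⇒ AY; edges |A|=6, |Y|=6
  updated: d(AY,JZ)=44, d(AY,MT)=131/4, d(AY,S)=77/2
4. join JZ+S (d=25/2) ⇒ JSZ; edges |JZ|=19/4, |S|=25/4
  updated: d(AY,JSZ)=253/6, d(JSZ,MT)=149/6
5. join JSZ+MT (d=149/6) ⇒ JMSTZ; edges |JSZ|=37/6, |MT|=119/12
  updated: d(AY,JMSTZ)=192/5
6. join AY+JMSTZ (d=192/5) ⇒ AJMSTYZ; edges |AY|=66/5, |JMSTZ|=407/60
final tree: ((A:6,Y:6):66/5,(((J:3/2,Z:3/2):19/4,S:25/4):37/6,(M:5/2,T:5/2):119/12):407/60)
total length: 1006/15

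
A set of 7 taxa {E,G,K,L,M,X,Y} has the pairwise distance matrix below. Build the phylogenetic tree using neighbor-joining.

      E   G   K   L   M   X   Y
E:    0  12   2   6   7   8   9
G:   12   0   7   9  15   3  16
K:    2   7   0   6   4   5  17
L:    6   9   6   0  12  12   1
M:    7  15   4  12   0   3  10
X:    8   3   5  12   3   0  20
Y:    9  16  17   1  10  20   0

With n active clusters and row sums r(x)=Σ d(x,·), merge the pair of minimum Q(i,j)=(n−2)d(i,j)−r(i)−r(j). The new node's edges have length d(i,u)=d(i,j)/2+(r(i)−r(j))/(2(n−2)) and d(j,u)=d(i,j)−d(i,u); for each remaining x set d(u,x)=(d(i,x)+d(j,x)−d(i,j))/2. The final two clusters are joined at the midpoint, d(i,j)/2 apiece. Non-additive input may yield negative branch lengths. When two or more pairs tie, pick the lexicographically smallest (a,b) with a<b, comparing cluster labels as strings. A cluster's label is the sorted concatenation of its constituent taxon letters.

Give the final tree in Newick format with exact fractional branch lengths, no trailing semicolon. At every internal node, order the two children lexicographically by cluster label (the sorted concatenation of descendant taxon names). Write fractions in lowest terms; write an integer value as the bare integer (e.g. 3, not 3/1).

step 1: merge (L,Y) at d=1, Q=-114; branch lengths L→-11/5, Y→16/5; new cluster LY
  updated: d(E,LY)=7, d(G,LY)=12, d(K,LY)=11, d(LY,M)=21/2, d(LY,X)=31/2
step 2: merge (G,X) at d=3, Q=-143/2; branch lengths G→53/16, X→-5/16; new cluster GX
  updated: d(E,GX)=17/2, d(GX,K)=9/2, d(GX,LY)=49/4, d(GX,M)=15/2
step 3: merge (E,LY) at d=7, Q=-177/4; branch lengths E→19/24, LY→149/24; new cluster ELY
  updated: d(ELY,GX)=55/8, d(ELY,K)=3, d(ELY,M)=21/4
step 4: merge (ELY,M) at d=21/4, Q=-171/8; branch lengths ELY→71/32, M→97/32; new cluster ELMY
  updated: d(ELMY,GX)=73/16, d(ELMY,K)=7/8
step 5: merge (ELMY,GX) at d=73/16, Q=-159/16; branch lengths ELMY→15/32, GX→131/32; new cluster EGLMXY
  updated: d(EGLMXY,K)=13/32
step 6: merge (EGLMXY,K) at d=13/32; branch lengths EGLMXY→13/64, K→13/64; new cluster EGKLMXY
final tree: ((((E:19/24,(L:-11/5,Y:16/5):149/24):71/32,M:97/32):15/32,(G:53/16,X:-5/16):131/32):13/64,K:13/64)
total length: 679/32

((((E:19/24,(L:-11/5,Y:16/5):149/24):71/32,M:97/32):15/32,(G:53/16,X:-5/16):131/32):13/64,K:13/64)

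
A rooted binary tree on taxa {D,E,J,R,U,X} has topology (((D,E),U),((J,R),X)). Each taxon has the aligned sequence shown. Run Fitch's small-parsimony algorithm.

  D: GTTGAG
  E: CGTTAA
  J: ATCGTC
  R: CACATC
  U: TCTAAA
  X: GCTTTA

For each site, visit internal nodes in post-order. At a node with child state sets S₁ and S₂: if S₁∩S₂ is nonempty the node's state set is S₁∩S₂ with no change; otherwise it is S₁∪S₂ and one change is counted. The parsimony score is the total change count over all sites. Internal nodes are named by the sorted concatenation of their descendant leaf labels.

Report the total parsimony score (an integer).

16

DE@0: {G} ∪ {C} = {C,G} (union, +1)
DEU@0: {C,G} ∪ {T} = {C,G,T} (union, +1)
JR@0: {A} ∪ {C} = {A,C} (union, +1)
JRX@0: {A,C} ∪ {G} = {A,C,G} (union, +1)
DEJRUX@0: {C,G,T} ∩ {A,C,G} = {C,G} (intersection, +0)
DE@1: {T} ∪ {G} = {G,T} (union, +1)
DEU@1: {G,T} ∪ {C} = {C,G,T} (union, +1)
JR@1: {T} ∪ {A} = {A,T} (union, +1)
JRX@1: {A,T} ∪ {C} = {A,C,T} (union, +1)
DEJRUX@1: {C,G,T} ∩ {A,C,T} = {C,T} (intersection, +0)
DE@2: {T} ∩ {T} = {T} (intersection, +0)
DEU@2: {T} ∩ {T} = {T} (intersection, +0)
JR@2: {C} ∩ {C} = {C} (intersection, +0)
JRX@2: {C} ∪ {T} = {C,T} (union, +1)
DEJRUX@2: {T} ∩ {C,T} = {T} (intersection, +0)
DE@3: {G} ∪ {T} = {G,T} (union, +1)
DEU@3: {G,T} ∪ {A} = {A,G,T} (union, +1)
JR@3: {G} ∪ {A} = {A,G} (union, +1)
JRX@3: {A,G} ∪ {T} = {A,G,T} (union, +1)
DEJRUX@3: {A,G,T} ∩ {A,G,T} = {A,G,T} (intersection, +0)
DE@4: {A} ∩ {A} = {A} (intersection, +0)
DEU@4: {A} ∩ {A} = {A} (intersection, +0)
JR@4: {T} ∩ {T} = {T} (intersection, +0)
JRX@4: {T} ∩ {T} = {T} (intersection, +0)
DEJRUX@4: {A} ∪ {T} = {A,T} (union, +1)
DE@5: {G} ∪ {A} = {A,G} (union, +1)
DEU@5: {A,G} ∩ {A} = {A} (intersection, +0)
JR@5: {C} ∩ {C} = {C} (intersection, +0)
JRX@5: {C} ∪ {A} = {A,C} (union, +1)
DEJRUX@5: {A} ∩ {A,C} = {A} (intersection, +0)
per-site changes: [4, 4, 1, 4, 1, 2]; total = 16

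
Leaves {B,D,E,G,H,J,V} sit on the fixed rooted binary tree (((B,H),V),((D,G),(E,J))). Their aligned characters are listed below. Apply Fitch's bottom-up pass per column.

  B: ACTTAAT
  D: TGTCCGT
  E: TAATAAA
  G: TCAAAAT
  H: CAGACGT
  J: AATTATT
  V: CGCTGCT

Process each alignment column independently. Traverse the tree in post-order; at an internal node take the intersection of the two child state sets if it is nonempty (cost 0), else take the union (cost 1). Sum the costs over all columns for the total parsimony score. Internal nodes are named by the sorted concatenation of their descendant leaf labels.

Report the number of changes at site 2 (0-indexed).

4

[col 0] BH: children B:{A}, H:{C} ∪→ {A,C}; cost 1
[col 0] BHV: children BH:{A,C}, V:{C} ∩→ {C}; cost 0
[col 0] DG: children D:{T}, G:{T} ∩→ {T}; cost 0
[col 0] EJ: children E:{T}, J:{A} ∪→ {A,T}; cost 1
[col 0] DEGJ: children DG:{T}, EJ:{A,T} ∩→ {T}; cost 0
[col 0] BDEGHJV: children BHV:{C}, DEGJ:{T} ∪→ {C,T}; cost 1
[col 1] BH: children B:{C}, H:{A} ∪→ {A,C}; cost 1
[col 1] BHV: children BH:{A,C}, V:{G} ∪→ {A,C,G}; cost 1
[col 1] DG: children D:{G}, G:{C} ∪→ {C,G}; cost 1
[col 1] EJ: children E:{A}, J:{A} ∩→ {A}; cost 0
[col 1] DEGJ: children DG:{C,G}, EJ:{A} ∪→ {A,C,G}; cost 1
[col 1] BDEGHJV: children BHV:{A,C,G}, DEGJ:{A,C,G} ∩→ {A,C,G}; cost 0
[col 2] BH: children B:{T}, H:{G} ∪→ {G,T}; cost 1
[col 2] BHV: children BH:{G,T}, V:{C} ∪→ {C,G,T}; cost 1
[col 2] DG: children D:{T}, G:{A} ∪→ {A,T}; cost 1
[col 2] EJ: children E:{A}, J:{T} ∪→ {A,T}; cost 1
[col 2] DEGJ: children DG:{A,T}, EJ:{A,T} ∩→ {A,T}; cost 0
[col 2] BDEGHJV: children BHV:{C,G,T}, DEGJ:{A,T} ∩→ {T}; cost 0
[col 3] BH: children B:{T}, H:{A} ∪→ {A,T}; cost 1
[col 3] BHV: children BH:{A,T}, V:{T} ∩→ {T}; cost 0
[col 3] DG: children D:{C}, G:{A} ∪→ {A,C}; cost 1
[col 3] EJ: children E:{T}, J:{T} ∩→ {T}; cost 0
[col 3] DEGJ: children DG:{A,C}, EJ:{T} ∪→ {A,C,T}; cost 1
[col 3] BDEGHJV: children BHV:{T}, DEGJ:{A,C,T} ∩→ {T}; cost 0
[col 4] BH: children B:{A}, H:{C} ∪→ {A,C}; cost 1
[col 4] BHV: children BH:{A,C}, V:{G} ∪→ {A,C,G}; cost 1
[col 4] DG: children D:{C}, G:{A} ∪→ {A,C}; cost 1
[col 4] EJ: children E:{A}, J:{A} ∩→ {A}; cost 0
[col 4] DEGJ: children DG:{A,C}, EJ:{A} ∩→ {A}; cost 0
[col 4] BDEGHJV: children BHV:{A,C,G}, DEGJ:{A} ∩→ {A}; cost 0
[col 5] BH: children B:{A}, H:{G} ∪→ {A,G}; cost 1
[col 5] BHV: children BH:{A,G}, V:{C} ∪→ {A,C,G}; cost 1
[col 5] DG: children D:{G}, G:{A} ∪→ {A,G}; cost 1
[col 5] EJ: children E:{A}, J:{T} ∪→ {A,T}; cost 1
[col 5] DEGJ: children DG:{A,G}, EJ:{A,T} ∩→ {A}; cost 0
[col 5] BDEGHJV: children BHV:{A,C,G}, DEGJ:{A} ∩→ {A}; cost 0
[col 6] BH: children B:{T}, H:{T} ∩→ {T}; cost 0
[col 6] BHV: children BH:{T}, V:{T} ∩→ {T}; cost 0
[col 6] DG: children D:{T}, G:{T} ∩→ {T}; cost 0
[col 6] EJ: children E:{A}, J:{T} ∪→ {A,T}; cost 1
[col 6] DEGJ: children DG:{T}, EJ:{A,T} ∩→ {T}; cost 0
[col 6] BDEGHJV: children BHV:{T}, DEGJ:{T} ∩→ {T}; cost 0
per-site changes: [3, 4, 4, 3, 3, 4, 1]; total = 22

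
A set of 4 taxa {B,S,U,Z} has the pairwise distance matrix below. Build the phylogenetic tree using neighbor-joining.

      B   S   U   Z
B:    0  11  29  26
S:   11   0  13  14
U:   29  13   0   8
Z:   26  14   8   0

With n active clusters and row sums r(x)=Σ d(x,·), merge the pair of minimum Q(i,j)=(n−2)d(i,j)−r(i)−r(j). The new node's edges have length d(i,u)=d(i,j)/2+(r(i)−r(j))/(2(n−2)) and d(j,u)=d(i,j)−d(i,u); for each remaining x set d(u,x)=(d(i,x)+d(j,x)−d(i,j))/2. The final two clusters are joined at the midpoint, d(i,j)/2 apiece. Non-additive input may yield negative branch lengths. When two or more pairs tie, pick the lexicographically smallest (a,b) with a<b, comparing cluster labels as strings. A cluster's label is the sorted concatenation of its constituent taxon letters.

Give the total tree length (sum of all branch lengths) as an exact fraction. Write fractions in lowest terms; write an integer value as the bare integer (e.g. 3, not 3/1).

step 1: merge (B,S) at d=11, Q=-82; branch lengths B→25/2, S→-3/2; new cluster BS
  updated: d(BS,U)=31/2, d(BS,Z)=29/2
step 2: merge (BS,U) at d=31/2, Q=-38; branch lengths BS→11, U→9/2; new cluster BSU
  updated: d(BSU,Z)=7/2
step 3: merge (BSU,Z) at d=7/2; branch lengths BSU→7/4, Z→7/4; new cluster BSUZ
final tree: (((B:25/2,S:-3/2):11,U:9/2):7/4,Z:7/4)
total length: 30

30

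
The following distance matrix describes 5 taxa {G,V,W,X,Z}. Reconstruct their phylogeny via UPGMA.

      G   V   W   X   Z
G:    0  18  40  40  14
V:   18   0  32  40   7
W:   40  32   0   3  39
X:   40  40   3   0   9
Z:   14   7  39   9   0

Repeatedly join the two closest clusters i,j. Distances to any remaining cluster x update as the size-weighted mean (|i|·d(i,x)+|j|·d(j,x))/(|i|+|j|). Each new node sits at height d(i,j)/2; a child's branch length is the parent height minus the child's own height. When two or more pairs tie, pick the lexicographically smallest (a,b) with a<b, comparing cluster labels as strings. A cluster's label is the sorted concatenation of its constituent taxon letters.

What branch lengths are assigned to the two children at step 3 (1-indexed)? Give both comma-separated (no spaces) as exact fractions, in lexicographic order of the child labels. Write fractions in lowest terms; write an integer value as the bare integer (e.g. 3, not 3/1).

1. join W+X (d=3) ⇒ WX; edges |W|=3/2, |X|=3/2
  updated: d(G,WX)=40, d(V,WX)=36, d(WX,Z)=24
2. join V+Z (d=7) ⇒ VZ; edges |V|=7/2, |Z|=7/2
  updated: d(G,VZ)=16, d(VZ,WX)=30
3. join G+VZ (d=16) ⇒ GVZ; edges |G|=8, |VZ|=9/2
  updated: d(GVZ,WX)=100/3
4. join GVZ+WX (d=100/3) ⇒ GVWXZ; edges |GVZ|=26/3, |WX|=91/6
final tree: ((G:8,(V:7/2,Z:7/2):9/2):26/3,(W:3/2,X:3/2):91/6)
total length: 139/3

8,9/2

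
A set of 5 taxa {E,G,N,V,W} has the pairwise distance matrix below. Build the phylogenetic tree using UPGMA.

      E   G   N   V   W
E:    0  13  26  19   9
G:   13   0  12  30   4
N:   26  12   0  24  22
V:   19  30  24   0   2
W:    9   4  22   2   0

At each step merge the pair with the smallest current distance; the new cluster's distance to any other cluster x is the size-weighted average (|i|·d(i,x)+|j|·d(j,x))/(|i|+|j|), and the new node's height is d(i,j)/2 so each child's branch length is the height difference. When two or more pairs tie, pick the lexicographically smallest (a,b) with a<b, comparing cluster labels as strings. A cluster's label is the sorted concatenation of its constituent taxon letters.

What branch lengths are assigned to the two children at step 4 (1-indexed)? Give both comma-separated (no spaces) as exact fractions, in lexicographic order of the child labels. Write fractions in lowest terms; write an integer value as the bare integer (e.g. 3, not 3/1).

35/12,47/12

step 1: merge (V,W) at d=2; branch lengths V→1, W→1; new cluster VW
  updated: d(E,VW)=14, d(G,VW)=17, d(N,VW)=23
step 2: merge (G,N) at d=12; branch lengths G→6, N→6; new cluster GN
  updated: d(E,GN)=39/2, d(GN,VW)=20
step 3: merge (E,VW) at d=14; branch lengths E→7, VW→6; new cluster EVW
  updated: d(EVW,GN)=119/6
step 4: merge (EVW,GN) at d=119/6; branch lengths EVW→35/12, GN→47/12; new cluster EGNVW
final tree: ((E:7,(V:1,W:1):6):35/12,(G:6,N:6):47/12)
total length: 203/6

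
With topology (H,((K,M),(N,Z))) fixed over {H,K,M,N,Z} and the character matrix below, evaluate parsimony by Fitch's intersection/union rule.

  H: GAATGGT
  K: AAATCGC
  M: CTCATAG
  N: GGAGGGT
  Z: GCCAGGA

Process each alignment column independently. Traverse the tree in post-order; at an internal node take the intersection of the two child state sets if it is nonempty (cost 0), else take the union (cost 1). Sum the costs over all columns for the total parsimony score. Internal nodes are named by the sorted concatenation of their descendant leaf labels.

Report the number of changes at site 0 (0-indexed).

site 0, node KM: K={A} ∪ M={C} → {A,C} (+1)
site 0, node NZ: N={G} ∩ Z={G} → {G} (+0)
site 0, node KMNZ: KM={A,C} ∪ NZ={G} → {A,C,G} (+1)
site 0, node HKMNZ: H={G} ∩ KMNZ={A,C,G} → {G} (+0)
site 1, node KM: K={A} ∪ M={T} → {A,T} (+1)
site 1, node NZ: N={G} ∪ Z={C} → {C,G} (+1)
site 1, node KMNZ: KM={A,T} ∪ NZ={C,G} → {A,C,G,T} (+1)
site 1, node HKMNZ: H={A} ∩ KMNZ={A,C,G,T} → {A} (+0)
site 2, node KM: K={A} ∪ M={C} → {A,C} (+1)
site 2, node NZ: N={A} ∪ Z={C} → {A,C} (+1)
site 2, node KMNZ: KM={A,C} ∩ NZ={A,C} → {A,C} (+0)
site 2, node HKMNZ: H={A} ∩ KMNZ={A,C} → {A} (+0)
site 3, node KM: K={T} ∪ M={A} → {A,T} (+1)
site 3, node NZ: N={G} ∪ Z={A} → {A,G} (+1)
site 3, node KMNZ: KM={A,T} ∩ NZ={A,G} → {A} (+0)
site 3, node HKMNZ: H={T} ∪ KMNZ={A} → {A,T} (+1)
site 4, node KM: K={C} ∪ M={T} → {C,T} (+1)
site 4, node NZ: N={G} ∩ Z={G} → {G} (+0)
site 4, node KMNZ: KM={C,T} ∪ NZ={G} → {C,G,T} (+1)
site 4, node HKMNZ: H={G} ∩ KMNZ={C,G,T} → {G} (+0)
site 5, node KM: K={G} ∪ M={A} → {A,G} (+1)
site 5, node NZ: N={G} ∩ Z={G} → {G} (+0)
site 5, node KMNZ: KM={A,G} ∩ NZ={G} → {G} (+0)
site 5, node HKMNZ: H={G} ∩ KMNZ={G} → {G} (+0)
site 6, node KM: K={C} ∪ M={G} → {C,G} (+1)
site 6, node NZ: N={T} ∪ Z={A} → {A,T} (+1)
site 6, node KMNZ: KM={C,G} ∪ NZ={A,T} → {A,C,G,T} (+1)
site 6, node HKMNZ: H={T} ∩ KMNZ={A,C,G,T} → {T} (+0)
per-site changes: [2, 3, 2, 3, 2, 1, 3]; total = 16

2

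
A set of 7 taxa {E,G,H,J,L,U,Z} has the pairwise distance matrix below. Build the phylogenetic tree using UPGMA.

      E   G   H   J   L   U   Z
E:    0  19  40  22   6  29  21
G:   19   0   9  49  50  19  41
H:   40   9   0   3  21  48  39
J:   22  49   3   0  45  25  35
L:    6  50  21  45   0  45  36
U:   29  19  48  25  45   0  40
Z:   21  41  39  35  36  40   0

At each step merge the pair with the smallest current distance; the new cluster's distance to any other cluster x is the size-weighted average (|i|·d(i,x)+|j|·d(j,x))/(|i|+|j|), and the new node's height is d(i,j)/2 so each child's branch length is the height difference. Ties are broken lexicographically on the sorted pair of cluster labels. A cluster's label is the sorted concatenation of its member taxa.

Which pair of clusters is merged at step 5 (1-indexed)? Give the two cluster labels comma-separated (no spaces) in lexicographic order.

iteration 1: select H,J (d=3); attach at lengths (3/2, 3/2); label the merged cluster HJ
  updated: d(E,HJ)=31, d(G,HJ)=29, d(HJ,L)=33, d(HJ,U)=73/2, d(HJ,Z)=37
iteration 2: select E,L (d=6); attach at lengths (3, 3); label the merged cluster EL
  updated: d(EL,G)=69/2, d(EL,HJ)=32, d(EL,U)=37, d(EL,Z)=57/2
iteration 3: select G,U (d=19); attach at lengths (19/2, 19/2); label the merged cluster GU
  updated: d(EL,GU)=143/4, d(GU,HJ)=131/4, d(GU,Z)=81/2
iteration 4: select EL,Z (d=57/2); attach at lengths (45/4, 57/4); label the merged cluster ELZ
  updated: d(ELZ,GU)=112/3, d(ELZ,HJ)=101/3
iteration 5: select GU,HJ (d=131/4); attach at lengths (55/8, 119/8); label the merged cluster GHJU
  updated: d(ELZ,GHJU)=71/2
iteration 6: select ELZ,GHJU (d=71/2); attach at lengths (7/2, 11/8); label the merged cluster EGHJLUZ
final tree: (((E:3,L:3):45/4,Z:57/4):7/2,((G:19/2,U:19/2):55/8,(H:3/2,J:3/2):119/8):11/8)
total length: 641/8

GU,HJ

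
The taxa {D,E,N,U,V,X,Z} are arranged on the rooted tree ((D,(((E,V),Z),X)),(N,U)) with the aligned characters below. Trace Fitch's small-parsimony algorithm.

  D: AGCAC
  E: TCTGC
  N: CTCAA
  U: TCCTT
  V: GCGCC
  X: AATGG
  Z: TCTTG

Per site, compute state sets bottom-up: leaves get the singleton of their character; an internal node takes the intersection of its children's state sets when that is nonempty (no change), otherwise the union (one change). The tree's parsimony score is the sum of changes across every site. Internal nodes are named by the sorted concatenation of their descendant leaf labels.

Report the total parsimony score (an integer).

EV@0: {T} ∪ {G} = {G,T} (union, +1)
EVZ@0: {G,T} ∩ {T} = {T} (intersection, +0)
EVXZ@0: {T} ∪ {A} = {A,T} (union, +1)
DEVXZ@0: {A} ∩ {A,T} = {A} (intersection, +0)
NU@0: {C} ∪ {T} = {C,T} (union, +1)
DENUVXZ@0: {A} ∪ {C,T} = {A,C,T} (union, +1)
EV@1: {C} ∩ {C} = {C} (intersection, +0)
EVZ@1: {C} ∩ {C} = {C} (intersection, +0)
EVXZ@1: {C} ∪ {A} = {A,C} (union, +1)
DEVXZ@1: {G} ∪ {A,C} = {A,C,G} (union, +1)
NU@1: {T} ∪ {C} = {C,T} (union, +1)
DENUVXZ@1: {A,C,G} ∩ {C,T} = {C} (intersection, +0)
EV@2: {T} ∪ {G} = {G,T} (union, +1)
EVZ@2: {G,T} ∩ {T} = {T} (intersection, +0)
EVXZ@2: {T} ∩ {T} = {T} (intersection, +0)
DEVXZ@2: {C} ∪ {T} = {C,T} (union, +1)
NU@2: {C} ∩ {C} = {C} (intersection, +0)
DENUVXZ@2: {C,T} ∩ {C} = {C} (intersection, +0)
EV@3: {G} ∪ {C} = {C,G} (union, +1)
EVZ@3: {C,G} ∪ {T} = {C,G,T} (union, +1)
EVXZ@3: {C,G,T} ∩ {G} = {G} (intersection, +0)
DEVXZ@3: {A} ∪ {G} = {A,G} (union, +1)
NU@3: {A} ∪ {T} = {A,T} (union, +1)
DENUVXZ@3: {A,G} ∩ {A,T} = {A} (intersection, +0)
EV@4: {C} ∩ {C} = {C} (intersection, +0)
EVZ@4: {C} ∪ {G} = {C,G} (union, +1)
EVXZ@4: {C,G} ∩ {G} = {G} (intersection, +0)
DEVXZ@4: {C} ∪ {G} = {C,G} (union, +1)
NU@4: {A} ∪ {T} = {A,T} (union, +1)
DENUVXZ@4: {C,G} ∪ {A,T} = {A,C,G,T} (union, +1)
per-site changes: [4, 3, 2, 4, 4]; total = 17

17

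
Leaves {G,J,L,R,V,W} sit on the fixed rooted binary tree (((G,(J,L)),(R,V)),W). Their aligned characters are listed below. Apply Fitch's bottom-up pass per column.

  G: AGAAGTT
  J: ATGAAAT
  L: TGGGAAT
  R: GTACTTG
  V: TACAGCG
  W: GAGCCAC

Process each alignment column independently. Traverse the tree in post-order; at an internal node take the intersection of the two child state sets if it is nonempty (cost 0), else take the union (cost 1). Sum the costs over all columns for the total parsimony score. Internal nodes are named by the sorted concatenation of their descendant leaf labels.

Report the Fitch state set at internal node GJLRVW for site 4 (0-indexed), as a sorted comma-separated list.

[col 0] JL: children J:{A}, L:{T} ∪→ {A,T}; cost 1
[col 0] GJL: children G:{A}, JL:{A,T} ∩→ {A}; cost 0
[col 0] RV: children R:{G}, V:{T} ∪→ {G,T}; cost 1
[col 0] GJLRV: children GJL:{A}, RV:{G,T} ∪→ {A,G,T}; cost 1
[col 0] GJLRVW: children GJLRV:{A,G,T}, W:{G} ∩→ {G}; cost 0
[col 1] JL: children J:{T}, L:{G} ∪→ {G,T}; cost 1
[col 1] GJL: children G:{G}, JL:{G,T} ∩→ {G}; cost 0
[col 1] RV: children R:{T}, V:{A} ∪→ {A,T}; cost 1
[col 1] GJLRV: children GJL:{G}, RV:{A,T} ∪→ {A,G,T}; cost 1
[col 1] GJLRVW: children GJLRV:{A,G,T}, W:{A} ∩→ {A}; cost 0
[col 2] JL: children J:{G}, L:{G} ∩→ {G}; cost 0
[col 2] GJL: children G:{A}, JL:{G} ∪→ {A,G}; cost 1
[col 2] RV: children R:{A}, V:{C} ∪→ {A,C}; cost 1
[col 2] GJLRV: children GJL:{A,G}, RV:{A,C} ∩→ {A}; cost 0
[col 2] GJLRVW: children GJLRV:{A}, W:{G} ∪→ {A,G}; cost 1
[col 3] JL: children J:{A}, L:{G} ∪→ {A,G}; cost 1
[col 3] GJL: children G:{A}, JL:{A,G} ∩→ {A}; cost 0
[col 3] RV: children R:{C}, V:{A} ∪→ {A,C}; cost 1
[col 3] GJLRV: children GJL:{A}, RV:{A,C} ∩→ {A}; cost 0
[col 3] GJLRVW: children GJLRV:{A}, W:{C} ∪→ {A,C}; cost 1
[col 4] JL: children J:{A}, L:{A} ∩→ {A}; cost 0
[col 4] GJL: children G:{G}, JL:{A} ∪→ {A,G}; cost 1
[col 4] RV: children R:{T}, V:{G} ∪→ {G,T}; cost 1
[col 4] GJLRV: children GJL:{A,G}, RV:{G,T} ∩→ {G}; cost 0
[col 4] GJLRVW: children GJLRV:{G}, W:{C} ∪→ {C,G}; cost 1
[col 5] JL: children J:{A}, L:{A} ∩→ {A}; cost 0
[col 5] GJL: children G:{T}, JL:{A} ∪→ {A,T}; cost 1
[col 5] RV: children R:{T}, V:{C} ∪→ {C,T}; cost 1
[col 5] GJLRV: children GJL:{A,T}, RV:{C,T} ∩→ {T}; cost 0
[col 5] GJLRVW: children GJLRV:{T}, W:{A} ∪→ {A,T}; cost 1
[col 6] JL: children J:{T}, L:{T} ∩→ {T}; cost 0
[col 6] GJL: children G:{T}, JL:{T} ∩→ {T}; cost 0
[col 6] RV: children R:{G}, V:{G} ∩→ {G}; cost 0
[col 6] GJLRV: children GJL:{T}, RV:{G} ∪→ {G,T}; cost 1
[col 6] GJLRVW: children GJLRV:{G,T}, W:{C} ∪→ {C,G,T}; cost 1
per-site changes: [3, 3, 3, 3, 3, 3, 2]; total = 20

C,G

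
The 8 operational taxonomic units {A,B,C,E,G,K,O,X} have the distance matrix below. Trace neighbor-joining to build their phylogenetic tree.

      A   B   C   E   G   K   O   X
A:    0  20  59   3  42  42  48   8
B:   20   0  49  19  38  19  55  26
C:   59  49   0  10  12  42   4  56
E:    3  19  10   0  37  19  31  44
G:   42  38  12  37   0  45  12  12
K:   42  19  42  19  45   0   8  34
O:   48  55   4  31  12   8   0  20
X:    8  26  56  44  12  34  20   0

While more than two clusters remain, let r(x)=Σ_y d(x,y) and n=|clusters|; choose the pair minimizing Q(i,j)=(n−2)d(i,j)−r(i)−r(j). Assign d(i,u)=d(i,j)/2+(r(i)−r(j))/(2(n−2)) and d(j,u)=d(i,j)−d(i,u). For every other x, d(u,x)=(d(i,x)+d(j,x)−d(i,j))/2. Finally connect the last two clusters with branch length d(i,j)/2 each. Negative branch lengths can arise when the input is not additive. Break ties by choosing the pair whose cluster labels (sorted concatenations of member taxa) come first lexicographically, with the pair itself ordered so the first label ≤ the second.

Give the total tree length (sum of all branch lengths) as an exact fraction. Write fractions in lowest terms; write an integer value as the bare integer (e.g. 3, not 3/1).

639/8

step 1: merge (C,O) at d=4, Q=-386; branch lengths C→13/2, O→-5/2; new cluster CO
  updated: d(A,CO)=103/2, d(B,CO)=50, d(CO,E)=37/2, d(CO,G)=10, d(CO,K)=23, d(CO,X)=36
step 2: merge (CO,G) at d=10, Q=-323; branch lengths CO→11/2, G→9/2; new cluster CGO
  updated: d(A,CGO)=167/4, d(B,CGO)=39, d(CGO,E)=91/4, d(CGO,K)=29, d(CGO,X)=19
step 3: merge (A,X) at d=8, Q=-855/4; branch lengths A→63/32, X→193/32; new cluster AX
  updated: d(AX,B)=19, d(AX,CGO)=211/8, d(AX,E)=39/2, d(AX,K)=34
step 4: merge (B,K) at d=19, Q=-140; branch lengths B→26/3, K→31/3; new cluster BK
  updated: d(AX,BK)=17, d(BK,CGO)=49/2, d(BK,E)=19/2
step 5: merge (AX,CGO) at d=211/8, Q=-335/4; branch lengths AX→21/2, CGO→127/8; new cluster ACGOX
  updated: d(ACGOX,BK)=121/16, d(ACGOX,E)=127/16
step 6: merge (ACGOX,BK) at d=121/16, Q=-25; branch lengths ACGOX→3, BK→73/16; new cluster ABCGKOX
  updated: d(ABCGKOX,E)=79/16
step 7: merge (ABCGKOX,E) at d=79/16; branch lengths ABCGKOX→79/32, E→79/32; new cluster ABCEGKOX
final tree: ((((A:63/32,X:193/32):21/2,((C:13/2,O:-5/2):11/2,G:9/2):127/8):3,(B:26/3,K:31/3):73/16):79/32,E:79/32)
total length: 639/8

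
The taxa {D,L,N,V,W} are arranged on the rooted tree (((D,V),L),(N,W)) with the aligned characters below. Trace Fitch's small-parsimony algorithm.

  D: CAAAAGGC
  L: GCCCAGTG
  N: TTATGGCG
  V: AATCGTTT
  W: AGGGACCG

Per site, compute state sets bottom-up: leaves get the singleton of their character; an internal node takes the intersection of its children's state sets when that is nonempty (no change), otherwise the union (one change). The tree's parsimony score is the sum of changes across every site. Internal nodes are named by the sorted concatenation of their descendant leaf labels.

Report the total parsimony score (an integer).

site 0, node DV: D={C} ∪ V={A} → {A,C} (+1)
site 0, node DLV: DV={A,C} ∪ L={G} → {A,C,G} (+1)
site 0, node NW: N={T} ∪ W={A} → {A,T} (+1)
site 0, node DLNVW: DLV={A,C,G} ∩ NW={A,T} → {A} (+0)
site 1, node DV: D={A} ∩ V={A} → {A} (+0)
site 1, node DLV: DV={A} ∪ L={C} → {A,C} (+1)
site 1, node NW: N={T} ∪ W={G} → {G,T} (+1)
site 1, node DLNVW: DLV={A,C} ∪ NW={G,T} → {A,C,G,T} (+1)
site 2, node DV: D={A} ∪ V={T} → {A,T} (+1)
site 2, node DLV: DV={A,T} ∪ L={C} → {A,C,T} (+1)
site 2, node NW: N={A} ∪ W={G} → {A,G} (+1)
site 2, node DLNVW: DLV={A,C,T} ∩ NW={A,G} → {A} (+0)
site 3, node DV: D={A} ∪ V={C} → {A,C} (+1)
site 3, node DLV: DV={A,C} ∩ L={C} → {C} (+0)
site 3, node NW: N={T} ∪ W={G} → {G,T} (+1)
site 3, node DLNVW: DLV={C} ∪ NW={G,T} → {C,G,T} (+1)
site 4, node DV: D={A} ∪ V={G} → {A,G} (+1)
site 4, node DLV: DV={A,G} ∩ L={A} → {A} (+0)
site 4, node NW: N={G} ∪ W={A} → {A,G} (+1)
site 4, node DLNVW: DLV={A} ∩ NW={A,G} → {A} (+0)
site 5, node DV: D={G} ∪ V={T} → {G,T} (+1)
site 5, node DLV: DV={G,T} ∩ L={G} → {G} (+0)
site 5, node NW: N={G} ∪ W={C} → {C,G} (+1)
site 5, node DLNVW: DLV={G} ∩ NW={C,G} → {G} (+0)
site 6, node DV: D={G} ∪ V={T} → {G,T} (+1)
site 6, node DLV: DV={G,T} ∩ L={T} → {T} (+0)
site 6, node NW: N={C} ∩ W={C} → {C} (+0)
site 6, node DLNVW: DLV={T} ∪ NW={C} → {C,T} (+1)
site 7, node DV: D={C} ∪ V={T} → {C,T} (+1)
site 7, node DLV: DV={C,T} ∪ L={G} → {C,G,T} (+1)
site 7, node NW: N={G} ∩ W={G} → {G} (+0)
site 7, node DLNVW: DLV={C,G,T} ∩ NW={G} → {G} (+0)
per-site changes: [3, 3, 3, 3, 2, 2, 2, 2]; total = 20

20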